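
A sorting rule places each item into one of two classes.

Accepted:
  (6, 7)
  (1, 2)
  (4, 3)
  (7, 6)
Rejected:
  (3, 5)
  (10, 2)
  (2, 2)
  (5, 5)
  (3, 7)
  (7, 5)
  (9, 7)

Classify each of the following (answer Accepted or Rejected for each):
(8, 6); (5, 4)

Rejected, Accepted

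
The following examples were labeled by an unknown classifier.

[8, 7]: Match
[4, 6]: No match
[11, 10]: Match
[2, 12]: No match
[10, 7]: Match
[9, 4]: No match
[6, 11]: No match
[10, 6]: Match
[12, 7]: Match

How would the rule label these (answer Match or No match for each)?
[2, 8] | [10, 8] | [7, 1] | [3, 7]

The common property of the 'Match' items is: first > second AND sum ≥ 14. No 'No match' item has it.
[2, 8] → 2 < 8, 2+8 = 10 → No match. [10, 8] → 10 > 8, 10+8 = 18 → Match. [7, 1] → 7 > 1, 7+1 = 8 → No match. [3, 7] → 3 < 7, 3+7 = 10 → No match.

No match, Match, No match, No match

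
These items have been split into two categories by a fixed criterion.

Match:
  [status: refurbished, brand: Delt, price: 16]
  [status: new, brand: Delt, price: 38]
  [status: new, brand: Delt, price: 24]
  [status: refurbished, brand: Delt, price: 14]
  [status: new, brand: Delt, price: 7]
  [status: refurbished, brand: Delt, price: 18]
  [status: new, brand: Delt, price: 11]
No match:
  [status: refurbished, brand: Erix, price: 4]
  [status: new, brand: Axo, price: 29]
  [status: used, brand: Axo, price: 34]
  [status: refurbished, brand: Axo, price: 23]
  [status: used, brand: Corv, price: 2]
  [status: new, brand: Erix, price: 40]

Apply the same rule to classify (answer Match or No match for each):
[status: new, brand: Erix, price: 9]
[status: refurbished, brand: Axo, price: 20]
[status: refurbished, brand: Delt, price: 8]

No match, No match, Match

All 'Match' examples share one property — brand is Delt — and every 'No match' example lacks it.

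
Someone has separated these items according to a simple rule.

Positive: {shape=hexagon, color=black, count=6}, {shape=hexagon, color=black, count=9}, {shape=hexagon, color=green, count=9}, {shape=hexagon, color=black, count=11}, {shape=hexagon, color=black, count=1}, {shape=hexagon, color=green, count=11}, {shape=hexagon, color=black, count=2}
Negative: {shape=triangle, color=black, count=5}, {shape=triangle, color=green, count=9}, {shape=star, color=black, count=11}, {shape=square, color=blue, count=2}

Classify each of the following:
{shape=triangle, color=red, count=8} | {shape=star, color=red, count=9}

A rule that fits every label: shape is hexagon — true of each 'Positive' example, false of each 'Negative' one.

Negative, Negative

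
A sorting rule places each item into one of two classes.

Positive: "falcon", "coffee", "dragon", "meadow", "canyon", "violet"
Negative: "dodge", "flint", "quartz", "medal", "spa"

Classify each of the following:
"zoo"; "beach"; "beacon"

Negative, Negative, Positive

The classifier is using: even length AND contains 'o'.
"zoo": Negative (length 3, has 'o').
"beach": Negative (length 5, no 'o').
"beacon": Positive (length 6, has 'o').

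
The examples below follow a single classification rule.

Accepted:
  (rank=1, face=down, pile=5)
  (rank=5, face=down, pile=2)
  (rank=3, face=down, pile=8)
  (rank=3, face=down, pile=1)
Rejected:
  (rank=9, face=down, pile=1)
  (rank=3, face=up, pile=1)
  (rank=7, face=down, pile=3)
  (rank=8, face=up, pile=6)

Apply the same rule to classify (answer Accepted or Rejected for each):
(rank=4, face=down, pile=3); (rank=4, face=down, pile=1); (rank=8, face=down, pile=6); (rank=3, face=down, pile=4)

Accepted, Accepted, Rejected, Accepted

Every 'Accepted' example satisfies: face is down AND rank ≤ 5. None of the 'Rejected' examples do.
(rank=4, face=down, pile=3): face is down, rank = 4 — passes, so Accepted.
(rank=4, face=down, pile=1): face is down, rank = 4 — passes, so Accepted.
(rank=8, face=down, pile=6): face is down, rank = 8 — does not satisfy this, so Rejected.
(rank=3, face=down, pile=4): face is down, rank = 3 — passes, so Accepted.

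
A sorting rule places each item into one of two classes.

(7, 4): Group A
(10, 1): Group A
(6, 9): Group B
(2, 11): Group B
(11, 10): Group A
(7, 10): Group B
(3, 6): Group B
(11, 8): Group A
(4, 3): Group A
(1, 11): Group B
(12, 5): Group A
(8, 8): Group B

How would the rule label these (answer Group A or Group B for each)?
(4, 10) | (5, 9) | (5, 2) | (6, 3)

Group B, Group B, Group A, Group A

The simplest hypothesis consistent with all the labels is: first > second.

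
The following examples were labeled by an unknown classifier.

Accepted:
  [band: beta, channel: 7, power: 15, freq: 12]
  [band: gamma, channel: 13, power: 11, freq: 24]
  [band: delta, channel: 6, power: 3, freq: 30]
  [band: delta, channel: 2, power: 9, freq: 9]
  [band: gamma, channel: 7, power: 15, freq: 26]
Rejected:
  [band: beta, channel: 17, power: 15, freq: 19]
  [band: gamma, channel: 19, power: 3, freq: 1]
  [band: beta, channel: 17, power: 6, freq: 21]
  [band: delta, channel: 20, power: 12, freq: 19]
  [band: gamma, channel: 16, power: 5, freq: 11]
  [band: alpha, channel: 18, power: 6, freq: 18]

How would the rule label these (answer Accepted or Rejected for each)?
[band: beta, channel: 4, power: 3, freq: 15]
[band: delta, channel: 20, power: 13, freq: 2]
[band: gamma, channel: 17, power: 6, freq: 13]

The rule appears to be: channel ≤ 13.
[band: beta, channel: 4, power: 3, freq: 15] → channel = 4 → Accepted. [band: delta, channel: 20, power: 13, freq: 2] → channel = 20 → Rejected. [band: gamma, channel: 17, power: 6, freq: 13] → channel = 17 → Rejected.

Accepted, Rejected, Rejected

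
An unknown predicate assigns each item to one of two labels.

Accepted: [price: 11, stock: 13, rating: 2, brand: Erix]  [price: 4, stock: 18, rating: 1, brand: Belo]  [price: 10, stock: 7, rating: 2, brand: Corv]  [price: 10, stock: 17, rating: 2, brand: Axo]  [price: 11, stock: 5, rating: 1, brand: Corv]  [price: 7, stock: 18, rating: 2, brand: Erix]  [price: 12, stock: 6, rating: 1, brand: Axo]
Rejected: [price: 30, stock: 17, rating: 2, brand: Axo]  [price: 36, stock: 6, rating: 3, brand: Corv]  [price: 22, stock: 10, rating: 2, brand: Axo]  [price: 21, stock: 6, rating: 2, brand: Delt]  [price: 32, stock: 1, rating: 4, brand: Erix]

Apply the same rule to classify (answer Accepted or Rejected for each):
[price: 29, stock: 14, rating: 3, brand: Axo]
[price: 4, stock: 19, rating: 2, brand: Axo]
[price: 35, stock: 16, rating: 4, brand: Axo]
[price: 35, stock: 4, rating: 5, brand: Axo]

Rejected, Accepted, Rejected, Rejected

The distinguishing property — price ≤ 12 — holds for all the 'Accepted' cases and none of the 'Rejected' cases.
[price: 29, stock: 14, rating: 3, brand: Axo] → price = 29 → Rejected. [price: 4, stock: 19, rating: 2, brand: Axo] → price = 4 → Accepted. [price: 35, stock: 16, rating: 4, brand: Axo] → price = 35 → Rejected. [price: 35, stock: 4, rating: 5, brand: Axo] → price = 35 → Rejected.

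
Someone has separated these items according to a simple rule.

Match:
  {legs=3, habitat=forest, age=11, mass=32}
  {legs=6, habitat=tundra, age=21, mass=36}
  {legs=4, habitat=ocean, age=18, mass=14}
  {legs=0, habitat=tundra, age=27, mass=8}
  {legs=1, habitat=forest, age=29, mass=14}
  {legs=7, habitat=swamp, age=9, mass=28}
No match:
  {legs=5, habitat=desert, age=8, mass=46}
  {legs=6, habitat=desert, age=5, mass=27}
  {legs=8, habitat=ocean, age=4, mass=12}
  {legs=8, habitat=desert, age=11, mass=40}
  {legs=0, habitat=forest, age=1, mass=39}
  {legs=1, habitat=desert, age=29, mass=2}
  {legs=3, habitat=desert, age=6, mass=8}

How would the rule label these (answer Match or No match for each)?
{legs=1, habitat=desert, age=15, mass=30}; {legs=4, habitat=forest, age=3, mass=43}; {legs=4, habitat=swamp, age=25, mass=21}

No match, No match, Match

Rule: habitat is not desert AND age ≥ 5. This holds for each 'Match' example and fails for each 'No match' one.
{legs=1, habitat=desert, age=15, mass=30}: No match (habitat is desert, age = 15). {legs=4, habitat=forest, age=3, mass=43}: No match (habitat is forest, age = 3). {legs=4, habitat=swamp, age=25, mass=21}: Match (habitat is swamp, age = 25).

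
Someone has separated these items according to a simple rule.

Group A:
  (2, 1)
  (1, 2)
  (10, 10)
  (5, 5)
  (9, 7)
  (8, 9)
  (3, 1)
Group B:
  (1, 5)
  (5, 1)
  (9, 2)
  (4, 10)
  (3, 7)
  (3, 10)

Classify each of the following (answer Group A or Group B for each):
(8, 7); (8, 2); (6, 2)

A rule that fits every label: |first − second| ≤ 2 — true of each 'Group A' example, false of each 'Group B' one.
(8, 7) → |8−7| = 1 → Group A. (8, 2) → |8−2| = 6 → Group B. (6, 2) → |6−2| = 4 → Group B.

Group A, Group B, Group B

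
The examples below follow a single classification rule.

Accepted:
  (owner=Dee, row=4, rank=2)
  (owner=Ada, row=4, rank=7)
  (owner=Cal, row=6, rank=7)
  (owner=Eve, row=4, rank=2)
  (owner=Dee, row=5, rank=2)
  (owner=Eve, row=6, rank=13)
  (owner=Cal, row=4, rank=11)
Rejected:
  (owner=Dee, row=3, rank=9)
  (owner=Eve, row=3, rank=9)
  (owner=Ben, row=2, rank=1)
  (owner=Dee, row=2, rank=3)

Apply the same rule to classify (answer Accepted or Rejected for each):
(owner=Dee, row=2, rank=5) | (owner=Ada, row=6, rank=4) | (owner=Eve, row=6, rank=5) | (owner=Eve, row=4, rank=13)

Rejected, Accepted, Accepted, Accepted

'Accepted' ⟺ row ≥ 4.
(owner=Dee, row=2, rank=5) — row = 2, hence Rejected.
(owner=Ada, row=6, rank=4) — row = 6, hence Accepted.
(owner=Eve, row=6, rank=5) — row = 6, hence Accepted.
(owner=Eve, row=4, rank=13) — row = 4, hence Accepted.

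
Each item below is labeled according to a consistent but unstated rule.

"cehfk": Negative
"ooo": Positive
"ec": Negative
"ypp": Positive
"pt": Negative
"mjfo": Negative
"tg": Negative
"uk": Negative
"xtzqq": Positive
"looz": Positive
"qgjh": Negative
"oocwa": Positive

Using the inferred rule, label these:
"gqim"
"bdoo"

Negative, Positive

The common property of the 'Positive' items is: has a double letter. No 'Negative' item has it.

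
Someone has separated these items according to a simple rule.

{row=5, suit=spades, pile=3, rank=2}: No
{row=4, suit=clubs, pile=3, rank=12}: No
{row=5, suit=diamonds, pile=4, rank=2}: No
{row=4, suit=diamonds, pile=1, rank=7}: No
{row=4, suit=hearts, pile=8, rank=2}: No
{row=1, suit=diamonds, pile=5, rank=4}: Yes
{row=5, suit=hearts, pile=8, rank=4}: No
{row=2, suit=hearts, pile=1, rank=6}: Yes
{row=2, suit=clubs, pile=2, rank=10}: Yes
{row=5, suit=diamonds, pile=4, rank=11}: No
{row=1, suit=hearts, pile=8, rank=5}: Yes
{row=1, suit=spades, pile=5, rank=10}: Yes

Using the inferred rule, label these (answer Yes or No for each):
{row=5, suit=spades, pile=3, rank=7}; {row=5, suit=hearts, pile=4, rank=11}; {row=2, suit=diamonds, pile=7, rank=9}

'Yes' ⟺ row ≤ 2.
{row=5, suit=spades, pile=3, rank=7}: row = 5, does not satisfy this → No.
{row=5, suit=hearts, pile=4, rank=11}: row = 5, does not satisfy this → No.
{row=2, suit=diamonds, pile=7, rank=9}: row = 2, checks out → Yes.

No, No, Yes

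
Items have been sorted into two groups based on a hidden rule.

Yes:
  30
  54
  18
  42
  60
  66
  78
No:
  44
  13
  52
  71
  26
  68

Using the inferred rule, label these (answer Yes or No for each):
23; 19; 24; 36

The classifier is using: multiple of 3.
23 → 23 = 3·7 + 2 → No. 19 → 19 = 3·6 + 1 → No. 24 → 24 = 3·8 → Yes. 36 → 36 = 3·12 → Yes.

No, No, Yes, Yes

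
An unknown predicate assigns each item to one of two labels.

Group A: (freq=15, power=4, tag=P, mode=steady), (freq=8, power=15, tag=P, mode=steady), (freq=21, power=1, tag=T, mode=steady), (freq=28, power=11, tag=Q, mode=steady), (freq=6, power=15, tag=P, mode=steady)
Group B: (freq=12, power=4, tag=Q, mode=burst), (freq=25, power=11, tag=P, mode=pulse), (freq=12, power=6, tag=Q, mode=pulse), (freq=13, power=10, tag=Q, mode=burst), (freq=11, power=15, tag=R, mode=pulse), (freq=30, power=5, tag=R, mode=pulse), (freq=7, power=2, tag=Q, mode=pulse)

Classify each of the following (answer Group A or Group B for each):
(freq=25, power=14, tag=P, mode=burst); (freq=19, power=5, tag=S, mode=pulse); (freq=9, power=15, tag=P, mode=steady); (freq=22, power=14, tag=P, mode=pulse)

The rule appears to be: mode is steady.
(freq=25, power=14, tag=P, mode=burst): Group B (mode is burst).
(freq=19, power=5, tag=S, mode=pulse): Group B (mode is pulse).
(freq=9, power=15, tag=P, mode=steady): Group A (mode is steady).
(freq=22, power=14, tag=P, mode=pulse): Group B (mode is pulse).

Group B, Group B, Group A, Group B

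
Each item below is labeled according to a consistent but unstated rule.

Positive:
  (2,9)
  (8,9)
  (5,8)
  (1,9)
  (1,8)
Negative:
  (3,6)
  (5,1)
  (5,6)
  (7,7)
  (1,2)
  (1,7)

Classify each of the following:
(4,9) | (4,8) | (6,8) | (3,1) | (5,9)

Positive, Positive, Positive, Negative, Positive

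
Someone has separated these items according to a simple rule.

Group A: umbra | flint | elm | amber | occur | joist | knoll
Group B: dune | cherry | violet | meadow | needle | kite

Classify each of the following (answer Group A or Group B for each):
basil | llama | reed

Looking at the examples, the only property every 'Group A' case has and every 'Group B' case lacks is: odd length.
basil — length 5, hence Group A. llama — length 5, hence Group A. reed — length 4, hence Group B.

Group A, Group A, Group B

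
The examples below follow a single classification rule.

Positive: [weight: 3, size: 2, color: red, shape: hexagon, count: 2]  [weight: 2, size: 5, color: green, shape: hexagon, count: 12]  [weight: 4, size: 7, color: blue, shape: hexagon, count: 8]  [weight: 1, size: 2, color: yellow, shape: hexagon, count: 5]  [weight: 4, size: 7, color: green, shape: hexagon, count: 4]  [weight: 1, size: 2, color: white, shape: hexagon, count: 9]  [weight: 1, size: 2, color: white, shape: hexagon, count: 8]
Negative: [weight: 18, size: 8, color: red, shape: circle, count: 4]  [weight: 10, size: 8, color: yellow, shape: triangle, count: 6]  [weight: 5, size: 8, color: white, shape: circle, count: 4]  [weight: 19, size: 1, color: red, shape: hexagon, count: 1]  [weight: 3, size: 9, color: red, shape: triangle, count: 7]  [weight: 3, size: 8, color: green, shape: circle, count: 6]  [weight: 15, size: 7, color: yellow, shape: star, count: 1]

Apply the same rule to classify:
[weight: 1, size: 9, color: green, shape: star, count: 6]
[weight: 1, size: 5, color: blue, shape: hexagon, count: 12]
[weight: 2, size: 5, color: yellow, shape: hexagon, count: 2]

Negative, Positive, Positive

A rule that fits every label: shape is hexagon AND size ≥ 2 — true of each 'Positive' example, false of each 'Negative' one.
[weight: 1, size: 9, color: green, shape: star, count: 6]: shape is star, size = 9 — fails the rule, so Negative. [weight: 1, size: 5, color: blue, shape: hexagon, count: 12]: shape is hexagon, size = 5 — qualifies, so Positive. [weight: 2, size: 5, color: yellow, shape: hexagon, count: 2]: shape is hexagon, size = 5 — qualifies, so Positive.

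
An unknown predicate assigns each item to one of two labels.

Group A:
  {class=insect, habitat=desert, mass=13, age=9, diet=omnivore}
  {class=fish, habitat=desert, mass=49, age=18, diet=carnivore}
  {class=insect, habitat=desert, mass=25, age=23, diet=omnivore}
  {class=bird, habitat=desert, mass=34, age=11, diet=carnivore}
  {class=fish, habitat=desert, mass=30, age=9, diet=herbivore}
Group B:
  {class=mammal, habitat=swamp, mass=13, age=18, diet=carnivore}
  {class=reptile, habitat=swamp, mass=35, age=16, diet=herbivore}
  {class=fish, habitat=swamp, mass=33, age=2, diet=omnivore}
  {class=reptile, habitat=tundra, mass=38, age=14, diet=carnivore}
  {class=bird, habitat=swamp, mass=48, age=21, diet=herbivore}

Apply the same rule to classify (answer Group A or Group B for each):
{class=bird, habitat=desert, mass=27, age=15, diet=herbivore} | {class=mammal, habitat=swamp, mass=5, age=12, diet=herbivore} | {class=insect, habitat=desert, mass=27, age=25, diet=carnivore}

One predicate separates the groups cleanly: habitat is desert.
{class=bird, habitat=desert, mass=27, age=15, diet=herbivore} → habitat is desert → Group A. {class=mammal, habitat=swamp, mass=5, age=12, diet=herbivore} → habitat is swamp → Group B. {class=insect, habitat=desert, mass=27, age=25, diet=carnivore} → habitat is desert → Group A.

Group A, Group B, Group A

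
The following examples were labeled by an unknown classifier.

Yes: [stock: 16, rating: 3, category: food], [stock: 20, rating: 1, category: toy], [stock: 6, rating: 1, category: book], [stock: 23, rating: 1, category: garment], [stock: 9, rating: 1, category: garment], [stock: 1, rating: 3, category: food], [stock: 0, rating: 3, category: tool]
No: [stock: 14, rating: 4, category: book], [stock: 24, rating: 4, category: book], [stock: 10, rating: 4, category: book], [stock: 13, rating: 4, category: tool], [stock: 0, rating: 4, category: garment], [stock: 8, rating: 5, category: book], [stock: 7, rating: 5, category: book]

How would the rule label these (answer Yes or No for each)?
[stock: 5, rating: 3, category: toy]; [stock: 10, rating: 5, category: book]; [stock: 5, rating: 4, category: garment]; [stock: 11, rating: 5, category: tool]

One predicate separates the groups cleanly: rating ≤ 3.
[stock: 5, rating: 3, category: toy] — rating = 3, hence Yes.
[stock: 10, rating: 5, category: book] — rating = 5, hence No.
[stock: 5, rating: 4, category: garment] — rating = 4, hence No.
[stock: 11, rating: 5, category: tool] — rating = 5, hence No.

Yes, No, No, No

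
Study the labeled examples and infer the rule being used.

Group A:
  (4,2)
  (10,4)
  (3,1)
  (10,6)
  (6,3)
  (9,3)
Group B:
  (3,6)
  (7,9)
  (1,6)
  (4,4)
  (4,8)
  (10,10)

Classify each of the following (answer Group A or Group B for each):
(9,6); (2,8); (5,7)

Group A, Group B, Group B

Every 'Group A' example satisfies: first > second. None of the 'Group B' examples do.
Group A: (9,6), since 9 > 6.
Group B: (2,8), since 2 < 8.
Group B: (5,7), since 5 < 7.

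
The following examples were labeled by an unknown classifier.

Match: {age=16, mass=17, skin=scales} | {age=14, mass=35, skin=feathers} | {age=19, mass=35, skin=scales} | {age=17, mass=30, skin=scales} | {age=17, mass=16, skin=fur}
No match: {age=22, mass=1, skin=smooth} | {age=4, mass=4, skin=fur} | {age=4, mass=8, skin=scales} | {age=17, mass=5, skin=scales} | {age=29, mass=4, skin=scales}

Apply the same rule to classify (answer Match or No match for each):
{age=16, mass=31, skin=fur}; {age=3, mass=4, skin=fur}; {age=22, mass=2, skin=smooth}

Match, No match, No match

The common property of the 'Match' items is: mass ≥ 16. No 'No match' item has it.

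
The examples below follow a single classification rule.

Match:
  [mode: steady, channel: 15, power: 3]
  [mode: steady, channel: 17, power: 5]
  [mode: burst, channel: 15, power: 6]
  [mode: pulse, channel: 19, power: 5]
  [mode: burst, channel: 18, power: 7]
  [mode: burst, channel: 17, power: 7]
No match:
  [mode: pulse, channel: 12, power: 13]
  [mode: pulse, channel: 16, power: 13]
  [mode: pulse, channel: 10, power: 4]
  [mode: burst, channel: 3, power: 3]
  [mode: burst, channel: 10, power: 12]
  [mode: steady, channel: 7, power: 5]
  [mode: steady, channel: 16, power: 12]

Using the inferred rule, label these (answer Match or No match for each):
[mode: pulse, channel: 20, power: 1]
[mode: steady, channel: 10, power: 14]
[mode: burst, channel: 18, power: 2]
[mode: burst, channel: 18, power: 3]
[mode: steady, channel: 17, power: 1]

The simplest hypothesis consistent with all the labels is: power ≤ 7 AND channel ≥ 12.
[mode: pulse, channel: 20, power: 1] → power = 1, channel = 20 → Match. [mode: steady, channel: 10, power: 14] → power = 14, channel = 10 → No match. [mode: burst, channel: 18, power: 2] → power = 2, channel = 18 → Match. [mode: burst, channel: 18, power: 3] → power = 3, channel = 18 → Match. [mode: steady, channel: 17, power: 1] → power = 1, channel = 17 → Match.

Match, No match, Match, Match, Match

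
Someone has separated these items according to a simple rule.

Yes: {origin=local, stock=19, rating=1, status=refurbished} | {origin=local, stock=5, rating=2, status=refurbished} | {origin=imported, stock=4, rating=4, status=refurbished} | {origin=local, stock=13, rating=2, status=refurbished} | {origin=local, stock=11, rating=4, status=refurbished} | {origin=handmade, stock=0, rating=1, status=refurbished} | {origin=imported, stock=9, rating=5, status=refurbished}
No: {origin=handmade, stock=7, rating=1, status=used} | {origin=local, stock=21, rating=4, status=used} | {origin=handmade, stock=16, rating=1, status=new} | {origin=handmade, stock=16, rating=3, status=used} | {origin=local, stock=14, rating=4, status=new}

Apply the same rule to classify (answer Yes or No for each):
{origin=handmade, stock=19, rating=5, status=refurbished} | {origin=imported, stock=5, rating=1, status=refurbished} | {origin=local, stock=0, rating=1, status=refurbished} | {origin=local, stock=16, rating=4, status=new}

Yes, Yes, Yes, No

The common property of the 'Yes' items is: status is refurbished. No 'No' item has it.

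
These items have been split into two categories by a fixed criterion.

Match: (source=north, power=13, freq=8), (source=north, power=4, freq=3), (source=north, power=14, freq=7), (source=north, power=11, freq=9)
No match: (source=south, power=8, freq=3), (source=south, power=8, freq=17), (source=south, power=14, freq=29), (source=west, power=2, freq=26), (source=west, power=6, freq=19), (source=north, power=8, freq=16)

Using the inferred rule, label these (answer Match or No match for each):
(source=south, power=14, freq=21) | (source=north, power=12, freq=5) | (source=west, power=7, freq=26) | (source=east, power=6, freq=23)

No match, Match, No match, No match

The distinguishing property — source is north AND freq ≤ 9 — holds for all the 'Match' cases and none of the 'No match' cases.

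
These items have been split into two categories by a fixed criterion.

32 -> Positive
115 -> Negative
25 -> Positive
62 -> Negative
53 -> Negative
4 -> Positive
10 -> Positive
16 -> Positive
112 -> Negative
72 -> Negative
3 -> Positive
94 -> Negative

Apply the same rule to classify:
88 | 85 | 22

The simplest hypothesis consistent with all the labels is: at most 32.
88 → 88 > 32 → Negative.
85 → 85 > 32 → Negative.
22 → 22 ≤ 32 → Positive.

Negative, Negative, Positive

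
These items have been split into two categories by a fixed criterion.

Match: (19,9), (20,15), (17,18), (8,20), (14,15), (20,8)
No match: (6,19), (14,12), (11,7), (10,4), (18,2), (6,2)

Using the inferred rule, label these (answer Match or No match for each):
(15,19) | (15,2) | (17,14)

The distinguishing property — sum ≥ 28 — holds for all the 'Match' cases and none of the 'No match' cases.
(15,19) — 15+19 = 34, hence Match.
(15,2) — 15+2 = 17, hence No match.
(17,14) — 17+14 = 31, hence Match.

Match, No match, Match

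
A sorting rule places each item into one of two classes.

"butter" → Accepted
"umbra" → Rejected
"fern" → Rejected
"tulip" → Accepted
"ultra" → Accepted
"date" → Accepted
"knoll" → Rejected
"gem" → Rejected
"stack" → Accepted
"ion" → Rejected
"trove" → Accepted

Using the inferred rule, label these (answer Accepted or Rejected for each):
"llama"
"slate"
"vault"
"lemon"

The simplest hypothesis consistent with all the labels is: contains 't'.
"llama": Rejected (no 't'). "slate": Accepted (has 't'). "vault": Accepted (has 't'). "lemon": Rejected (no 't').

Rejected, Accepted, Accepted, Rejected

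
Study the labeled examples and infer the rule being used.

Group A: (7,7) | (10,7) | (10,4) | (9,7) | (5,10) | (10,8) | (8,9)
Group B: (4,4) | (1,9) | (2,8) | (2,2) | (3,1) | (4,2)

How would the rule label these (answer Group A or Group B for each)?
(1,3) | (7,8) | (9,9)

'Group A' ⟺ sum ≥ 14.
(1,3): Group B (1+3 = 4).
(7,8): Group A (7+8 = 15).
(9,9): Group A (9+9 = 18).

Group B, Group A, Group A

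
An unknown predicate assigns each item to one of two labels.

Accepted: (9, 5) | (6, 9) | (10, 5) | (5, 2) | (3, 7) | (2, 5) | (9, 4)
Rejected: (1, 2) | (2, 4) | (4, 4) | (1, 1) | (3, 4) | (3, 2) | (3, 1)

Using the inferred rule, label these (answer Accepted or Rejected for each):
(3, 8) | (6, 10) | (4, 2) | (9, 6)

Rule: max ≥ 5. This holds for each 'Accepted' example and fails for each 'Rejected' one.
Accepted: (3, 8), since max 8.
Accepted: (6, 10), since max 10.
Rejected: (4, 2), since max 4.
Accepted: (9, 6), since max 9.

Accepted, Accepted, Rejected, Accepted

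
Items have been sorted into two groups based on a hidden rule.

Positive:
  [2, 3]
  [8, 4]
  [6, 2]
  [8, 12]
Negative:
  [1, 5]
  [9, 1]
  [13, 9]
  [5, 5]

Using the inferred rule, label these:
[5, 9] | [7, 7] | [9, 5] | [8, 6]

One predicate separates the groups cleanly: first is even.
Negative: [5, 9], since first 5.
Negative: [7, 7], since first 7.
Negative: [9, 5], since first 9.
Positive: [8, 6], since first 8.

Negative, Negative, Negative, Positive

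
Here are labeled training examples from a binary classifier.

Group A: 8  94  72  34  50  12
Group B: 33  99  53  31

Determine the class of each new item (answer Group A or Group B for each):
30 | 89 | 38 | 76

The simplest hypothesis consistent with all the labels is: even.

Group A, Group B, Group A, Group A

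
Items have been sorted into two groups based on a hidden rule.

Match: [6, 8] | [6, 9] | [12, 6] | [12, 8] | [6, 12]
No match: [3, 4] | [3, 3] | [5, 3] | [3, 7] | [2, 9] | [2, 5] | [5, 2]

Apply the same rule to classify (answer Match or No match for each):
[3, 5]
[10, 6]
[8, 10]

Rule: sum ≥ 14. This holds for each 'Match' example and fails for each 'No match' one.

No match, Match, Match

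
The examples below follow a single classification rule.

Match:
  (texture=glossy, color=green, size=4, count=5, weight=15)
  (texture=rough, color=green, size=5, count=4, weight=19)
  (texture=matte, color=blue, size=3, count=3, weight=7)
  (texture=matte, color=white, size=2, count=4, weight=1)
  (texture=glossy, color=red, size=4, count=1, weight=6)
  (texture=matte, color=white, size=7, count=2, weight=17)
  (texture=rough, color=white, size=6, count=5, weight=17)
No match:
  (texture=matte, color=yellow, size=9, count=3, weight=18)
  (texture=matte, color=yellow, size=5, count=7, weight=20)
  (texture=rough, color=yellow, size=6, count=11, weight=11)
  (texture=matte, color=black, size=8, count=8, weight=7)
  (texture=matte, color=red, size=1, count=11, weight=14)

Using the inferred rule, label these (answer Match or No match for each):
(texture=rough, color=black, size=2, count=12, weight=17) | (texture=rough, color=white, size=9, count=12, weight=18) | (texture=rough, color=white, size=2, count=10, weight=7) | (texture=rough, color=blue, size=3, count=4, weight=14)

No match, No match, No match, Match

The pattern is that an item is 'Match' exactly when: size ≤ 7 AND count ≤ 5.
(texture=rough, color=black, size=2, count=12, weight=17): No match (size = 2, count = 12).
(texture=rough, color=white, size=9, count=12, weight=18): No match (size = 9, count = 12).
(texture=rough, color=white, size=2, count=10, weight=7): No match (size = 2, count = 10).
(texture=rough, color=blue, size=3, count=4, weight=14): Match (size = 3, count = 4).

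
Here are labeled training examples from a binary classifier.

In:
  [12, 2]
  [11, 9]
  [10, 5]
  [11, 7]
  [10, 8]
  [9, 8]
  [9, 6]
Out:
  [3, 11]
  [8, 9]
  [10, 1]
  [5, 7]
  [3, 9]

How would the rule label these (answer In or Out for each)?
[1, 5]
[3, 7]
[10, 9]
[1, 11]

Out, Out, In, Out

All 'In' examples share one property — first > second AND sum ≥ 12 — and every 'Out' example lacks it.
[1, 5] → 1 < 5, 1+5 = 6 → Out. [3, 7] → 3 < 7, 3+7 = 10 → Out. [10, 9] → 10 > 9, 10+9 = 19 → In. [1, 11] → 1 < 11, 1+11 = 12 → Out.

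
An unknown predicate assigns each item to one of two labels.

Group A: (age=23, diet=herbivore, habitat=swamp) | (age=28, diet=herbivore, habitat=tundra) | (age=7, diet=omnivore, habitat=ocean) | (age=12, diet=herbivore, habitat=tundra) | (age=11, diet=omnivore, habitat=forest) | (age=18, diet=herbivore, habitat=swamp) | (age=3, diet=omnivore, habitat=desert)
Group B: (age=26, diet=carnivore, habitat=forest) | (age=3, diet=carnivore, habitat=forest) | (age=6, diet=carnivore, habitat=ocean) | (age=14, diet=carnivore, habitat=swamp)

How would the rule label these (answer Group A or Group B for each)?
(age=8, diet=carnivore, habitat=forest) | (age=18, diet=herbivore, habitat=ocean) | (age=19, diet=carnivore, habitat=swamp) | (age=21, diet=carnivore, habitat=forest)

Group B, Group A, Group B, Group B

The simplest hypothesis consistent with all the labels is: diet is not carnivore.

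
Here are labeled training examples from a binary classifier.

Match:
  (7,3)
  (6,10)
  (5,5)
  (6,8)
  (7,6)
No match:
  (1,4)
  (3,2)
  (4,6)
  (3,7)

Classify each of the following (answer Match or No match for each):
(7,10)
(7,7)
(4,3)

Match, Match, No match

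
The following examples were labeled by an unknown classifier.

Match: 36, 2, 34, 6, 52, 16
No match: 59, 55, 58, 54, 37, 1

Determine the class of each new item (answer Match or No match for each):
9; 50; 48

Every 'Match' example satisfies: even AND at most 52. None of the 'No match' examples do.
9 — 9 is odd, 9 ≤ 52, hence No match. 50 — 50 is even, 50 ≤ 52, hence Match. 48 — 48 is even, 48 ≤ 52, hence Match.

No match, Match, Match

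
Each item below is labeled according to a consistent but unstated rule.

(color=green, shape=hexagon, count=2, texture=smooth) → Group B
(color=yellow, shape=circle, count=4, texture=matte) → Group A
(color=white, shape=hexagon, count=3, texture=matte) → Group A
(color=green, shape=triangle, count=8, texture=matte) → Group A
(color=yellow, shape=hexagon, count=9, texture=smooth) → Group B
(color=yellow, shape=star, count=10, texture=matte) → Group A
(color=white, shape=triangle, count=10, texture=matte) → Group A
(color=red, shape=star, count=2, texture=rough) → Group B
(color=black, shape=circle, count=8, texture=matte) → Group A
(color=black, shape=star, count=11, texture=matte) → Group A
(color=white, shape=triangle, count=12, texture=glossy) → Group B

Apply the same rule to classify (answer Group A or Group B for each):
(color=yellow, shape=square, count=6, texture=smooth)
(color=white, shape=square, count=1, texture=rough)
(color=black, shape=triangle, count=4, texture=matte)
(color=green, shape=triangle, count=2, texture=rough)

Group B, Group B, Group A, Group B

The classifier is using: texture is matte.
(color=yellow, shape=square, count=6, texture=smooth): texture is smooth, does not pass → Group B. (color=white, shape=square, count=1, texture=rough): texture is rough, does not pass → Group B. (color=black, shape=triangle, count=4, texture=matte): texture is matte, checks out → Group A. (color=green, shape=triangle, count=2, texture=rough): texture is rough, does not pass → Group B.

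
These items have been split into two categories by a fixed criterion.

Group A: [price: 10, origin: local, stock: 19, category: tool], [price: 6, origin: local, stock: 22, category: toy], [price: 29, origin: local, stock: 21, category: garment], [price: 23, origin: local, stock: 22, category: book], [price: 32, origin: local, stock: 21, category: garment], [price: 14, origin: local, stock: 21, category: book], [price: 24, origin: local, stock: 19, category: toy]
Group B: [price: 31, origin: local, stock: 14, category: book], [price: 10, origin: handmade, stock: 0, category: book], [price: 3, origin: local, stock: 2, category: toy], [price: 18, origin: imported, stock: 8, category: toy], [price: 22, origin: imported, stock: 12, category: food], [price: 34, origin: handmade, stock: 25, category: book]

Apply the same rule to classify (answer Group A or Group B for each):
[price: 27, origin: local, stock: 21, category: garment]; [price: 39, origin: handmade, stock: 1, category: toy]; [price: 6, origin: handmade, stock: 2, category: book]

The classifier is using: origin is local AND stock ≥ 19.
[price: 27, origin: local, stock: 21, category: garment]: Group A (origin is local, stock = 21). [price: 39, origin: handmade, stock: 1, category: toy]: Group B (origin is handmade, stock = 1). [price: 6, origin: handmade, stock: 2, category: book]: Group B (origin is handmade, stock = 2).

Group A, Group B, Group B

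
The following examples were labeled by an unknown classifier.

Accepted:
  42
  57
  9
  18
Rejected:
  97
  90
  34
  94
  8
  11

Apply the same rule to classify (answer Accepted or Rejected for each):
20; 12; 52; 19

The distinguishing property — multiple of 3 AND at most 57 — holds for all the 'Accepted' cases and none of the 'Rejected' cases.

Rejected, Accepted, Rejected, Rejected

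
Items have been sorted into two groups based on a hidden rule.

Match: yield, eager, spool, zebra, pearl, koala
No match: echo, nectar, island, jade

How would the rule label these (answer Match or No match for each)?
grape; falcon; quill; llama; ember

The classifier is using: odd length.

Match, No match, Match, Match, Match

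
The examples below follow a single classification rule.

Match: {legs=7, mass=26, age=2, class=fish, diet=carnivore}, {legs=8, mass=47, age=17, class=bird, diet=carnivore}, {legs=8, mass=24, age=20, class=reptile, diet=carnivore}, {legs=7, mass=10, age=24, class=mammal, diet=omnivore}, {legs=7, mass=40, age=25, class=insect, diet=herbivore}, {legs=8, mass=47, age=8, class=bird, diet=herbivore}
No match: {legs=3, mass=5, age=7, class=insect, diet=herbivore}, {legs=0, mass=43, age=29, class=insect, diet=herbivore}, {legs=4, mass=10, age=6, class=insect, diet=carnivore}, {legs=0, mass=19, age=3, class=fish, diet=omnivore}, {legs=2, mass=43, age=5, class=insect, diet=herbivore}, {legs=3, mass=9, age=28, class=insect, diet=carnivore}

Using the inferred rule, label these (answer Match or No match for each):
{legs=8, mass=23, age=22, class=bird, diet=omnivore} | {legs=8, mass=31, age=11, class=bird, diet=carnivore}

Match, Match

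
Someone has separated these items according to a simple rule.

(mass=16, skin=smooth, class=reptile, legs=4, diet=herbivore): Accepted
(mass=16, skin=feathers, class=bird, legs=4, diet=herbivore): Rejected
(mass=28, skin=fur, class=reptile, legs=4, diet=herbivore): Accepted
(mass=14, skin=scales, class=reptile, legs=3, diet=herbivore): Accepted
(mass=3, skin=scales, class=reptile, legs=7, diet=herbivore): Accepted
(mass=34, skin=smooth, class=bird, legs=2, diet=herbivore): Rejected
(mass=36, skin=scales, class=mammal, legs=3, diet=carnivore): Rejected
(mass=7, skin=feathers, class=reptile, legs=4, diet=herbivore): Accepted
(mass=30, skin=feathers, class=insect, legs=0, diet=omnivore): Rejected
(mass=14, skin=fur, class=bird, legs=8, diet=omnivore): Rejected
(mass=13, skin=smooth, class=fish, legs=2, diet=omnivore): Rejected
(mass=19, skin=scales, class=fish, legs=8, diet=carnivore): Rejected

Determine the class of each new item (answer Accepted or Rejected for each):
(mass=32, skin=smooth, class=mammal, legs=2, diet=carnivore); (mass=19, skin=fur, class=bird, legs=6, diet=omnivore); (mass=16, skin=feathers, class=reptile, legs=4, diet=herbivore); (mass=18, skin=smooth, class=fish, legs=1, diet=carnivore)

Rule: class is reptile. This holds for each 'Accepted' example and fails for each 'Rejected' one.
(mass=32, skin=smooth, class=mammal, legs=2, diet=carnivore) — class is mammal, hence Rejected. (mass=19, skin=fur, class=bird, legs=6, diet=omnivore) — class is bird, hence Rejected. (mass=16, skin=feathers, class=reptile, legs=4, diet=herbivore) — class is reptile, hence Accepted. (mass=18, skin=smooth, class=fish, legs=1, diet=carnivore) — class is fish, hence Rejected.

Rejected, Rejected, Accepted, Rejected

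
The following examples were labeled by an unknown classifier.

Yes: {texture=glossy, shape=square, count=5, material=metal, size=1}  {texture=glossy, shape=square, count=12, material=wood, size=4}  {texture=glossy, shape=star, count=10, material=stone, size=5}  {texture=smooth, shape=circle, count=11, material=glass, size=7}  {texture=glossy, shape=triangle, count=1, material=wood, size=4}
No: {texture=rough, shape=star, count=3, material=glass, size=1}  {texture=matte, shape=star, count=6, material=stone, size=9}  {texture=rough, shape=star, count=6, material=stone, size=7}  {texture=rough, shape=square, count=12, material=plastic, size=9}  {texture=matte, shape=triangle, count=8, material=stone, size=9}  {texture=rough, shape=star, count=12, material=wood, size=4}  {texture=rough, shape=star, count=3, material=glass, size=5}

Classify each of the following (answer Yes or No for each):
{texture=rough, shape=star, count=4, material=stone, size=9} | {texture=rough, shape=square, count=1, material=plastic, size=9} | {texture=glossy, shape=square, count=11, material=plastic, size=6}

No, No, Yes

Every 'Yes' example satisfies: texture is glossy OR shape is circle. None of the 'No' examples do.
{texture=rough, shape=star, count=4, material=stone, size=9}: No (texture is rough, shape is star). {texture=rough, shape=square, count=1, material=plastic, size=9}: No (texture is rough, shape is square). {texture=glossy, shape=square, count=11, material=plastic, size=6}: Yes (texture is glossy, shape is square).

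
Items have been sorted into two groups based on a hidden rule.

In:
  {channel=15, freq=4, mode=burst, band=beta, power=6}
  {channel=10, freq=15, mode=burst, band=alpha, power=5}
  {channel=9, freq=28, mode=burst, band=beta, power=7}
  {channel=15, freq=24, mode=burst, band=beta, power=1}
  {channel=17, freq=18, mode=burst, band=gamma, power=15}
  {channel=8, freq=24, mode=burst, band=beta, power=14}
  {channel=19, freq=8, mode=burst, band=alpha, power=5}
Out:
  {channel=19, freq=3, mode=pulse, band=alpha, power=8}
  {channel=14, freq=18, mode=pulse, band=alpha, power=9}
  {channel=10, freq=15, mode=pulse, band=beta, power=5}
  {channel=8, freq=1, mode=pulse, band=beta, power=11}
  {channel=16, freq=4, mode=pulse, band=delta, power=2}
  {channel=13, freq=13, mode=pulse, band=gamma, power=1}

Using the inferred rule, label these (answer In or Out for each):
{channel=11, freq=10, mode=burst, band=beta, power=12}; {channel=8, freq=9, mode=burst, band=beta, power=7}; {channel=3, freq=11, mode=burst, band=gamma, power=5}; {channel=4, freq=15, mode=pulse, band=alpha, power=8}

In, In, In, Out

'In' ⟺ mode is burst.
In: {channel=11, freq=10, mode=burst, band=beta, power=12}, since mode is burst.
In: {channel=8, freq=9, mode=burst, band=beta, power=7}, since mode is burst.
In: {channel=3, freq=11, mode=burst, band=gamma, power=5}, since mode is burst.
Out: {channel=4, freq=15, mode=pulse, band=alpha, power=8}, since mode is pulse.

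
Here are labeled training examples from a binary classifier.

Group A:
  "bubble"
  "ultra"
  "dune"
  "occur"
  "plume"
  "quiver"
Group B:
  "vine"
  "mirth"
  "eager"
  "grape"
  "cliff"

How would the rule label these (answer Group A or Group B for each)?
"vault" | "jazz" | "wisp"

Group A, Group B, Group B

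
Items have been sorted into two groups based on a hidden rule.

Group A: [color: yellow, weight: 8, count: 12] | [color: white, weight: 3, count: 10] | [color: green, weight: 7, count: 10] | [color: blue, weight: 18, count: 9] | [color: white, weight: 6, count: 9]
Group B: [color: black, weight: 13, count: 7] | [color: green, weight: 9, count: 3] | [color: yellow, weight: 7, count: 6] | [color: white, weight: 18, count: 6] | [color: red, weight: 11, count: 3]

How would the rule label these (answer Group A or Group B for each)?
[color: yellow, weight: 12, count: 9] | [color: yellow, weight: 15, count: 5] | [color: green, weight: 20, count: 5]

The distinguishing property — count ≥ 9 — holds for all the 'Group A' cases and none of the 'Group B' cases.

Group A, Group B, Group B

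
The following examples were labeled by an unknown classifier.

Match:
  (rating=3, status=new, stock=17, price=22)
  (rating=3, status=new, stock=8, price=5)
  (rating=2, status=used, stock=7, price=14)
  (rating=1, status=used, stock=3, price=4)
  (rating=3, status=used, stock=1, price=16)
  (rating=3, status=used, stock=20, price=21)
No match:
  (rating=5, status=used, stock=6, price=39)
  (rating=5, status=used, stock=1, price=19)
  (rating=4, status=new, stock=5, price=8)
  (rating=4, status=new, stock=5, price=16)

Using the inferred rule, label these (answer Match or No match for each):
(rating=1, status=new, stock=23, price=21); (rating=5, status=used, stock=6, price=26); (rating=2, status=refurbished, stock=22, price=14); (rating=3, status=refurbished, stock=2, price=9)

The simplest hypothesis consistent with all the labels is: rating ≤ 3.
Match: (rating=1, status=new, stock=23, price=21), since rating = 1.
No match: (rating=5, status=used, stock=6, price=26), since rating = 5.
Match: (rating=2, status=refurbished, stock=22, price=14), since rating = 2.
Match: (rating=3, status=refurbished, stock=2, price=9), since rating = 3.

Match, No match, Match, Match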